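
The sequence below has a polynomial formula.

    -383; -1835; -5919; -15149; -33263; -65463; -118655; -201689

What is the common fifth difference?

First differences: -1452, -4084, -9230, -18114, -32200, -53192, -83034
Second differences: -2632, -5146, -8884, -14086, -20992, -29842
Third differences: -2514, -3738, -5202, -6906, -8850
Fourth differences: -1224, -1464, -1704, -1944
Fifth differences: -240, -240, -240

-240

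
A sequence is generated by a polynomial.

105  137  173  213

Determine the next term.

257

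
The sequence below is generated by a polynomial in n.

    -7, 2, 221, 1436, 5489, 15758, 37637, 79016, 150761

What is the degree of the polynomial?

5

D1: 9, 219, 1215, 4053, 10269, 21879, 41379, 71745
D2: 210, 996, 2838, 6216, 11610, 19500, 30366
D3: 786, 1842, 3378, 5394, 7890, 10866
D4: 1056, 1536, 2016, 2496, 2976
D5: 480, 480, 480, 480
The fifth differences are constant, so the polynomial has degree 5.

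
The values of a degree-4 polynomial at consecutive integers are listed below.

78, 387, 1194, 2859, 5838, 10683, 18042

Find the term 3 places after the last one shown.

63123

D1: 309  807  1665  2979  4845  7359
D2: 498  858  1314  1866  2514
D3: 360  456  552  648
D4: 96  96  96
The fourth differences are constant (96).
648 + 96 = 744;  2514 + 744 = 3258;  7359 + 3258 = 10617;  18042 + 10617 = 28659
744 + 96 = 840;  3258 + 840 = 4098;  10617 + 4098 = 14715;  28659 + 14715 = 43374
840 + 96 = 936;  4098 + 936 = 5034;  14715 + 5034 = 19749;  43374 + 19749 = 63123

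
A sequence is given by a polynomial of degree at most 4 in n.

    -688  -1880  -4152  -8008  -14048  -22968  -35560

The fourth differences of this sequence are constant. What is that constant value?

-96

First differences: -1192, -2272, -3856, -6040, -8920, -12592
Second differences: -1080, -1584, -2184, -2880, -3672
Third differences: -504, -600, -696, -792
Fourth differences: -96, -96, -96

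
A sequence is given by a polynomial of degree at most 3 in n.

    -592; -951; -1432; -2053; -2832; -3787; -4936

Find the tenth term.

-359 , -481 , -621 , -779 , -955 , -1149
-122 , -140 , -158 , -176 , -194
-18 , -18 , -18 , -18
The third differences are constant (-18).
-194 − 18 = -212;  -1149 − 212 = -1361;  -4936 − 1361 = -6297
-212 − 18 = -230;  -1361 − 230 = -1591;  -6297 − 1591 = -7888
-230 − 18 = -248;  -1591 − 248 = -1839;  -7888 − 1839 = -9727

-9727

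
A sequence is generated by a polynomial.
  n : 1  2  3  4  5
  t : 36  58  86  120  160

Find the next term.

206

Δ: 22  28  34  40
Δ²: 6  6  6
Constant second difference = 6, so extend:
40 + 6 = 46;  160 + 46 = 206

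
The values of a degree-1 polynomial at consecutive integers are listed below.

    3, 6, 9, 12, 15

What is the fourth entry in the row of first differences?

3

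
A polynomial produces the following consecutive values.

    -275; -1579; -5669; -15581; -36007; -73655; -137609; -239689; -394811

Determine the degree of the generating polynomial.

5

D1: -1304, -4090, -9912, -20426, -37648, -63954, -102080, -155122
D2: -2786, -5822, -10514, -17222, -26306, -38126, -53042
D3: -3036, -4692, -6708, -9084, -11820, -14916
D4: -1656, -2016, -2376, -2736, -3096
D5: -360, -360, -360, -360
The fifth differences are constant, so the polynomial has degree 5.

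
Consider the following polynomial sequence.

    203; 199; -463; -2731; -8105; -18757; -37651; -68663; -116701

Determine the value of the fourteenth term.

Δ: -4  -662  -2268  -5374  -10652  -18894  -31012  -48038
Δ²: -658  -1606  -3106  -5278  -8242  -12118  -17026
Δ³: -948  -1500  -2172  -2964  -3876  -4908
Δ⁴: -552  -672  -792  -912  -1032
Δ⁵: -120  -120  -120  -120
The fifth differences are constant (-120).
-1032 − 120 = -1152;  -4908 − 1152 = -6060;  -17026 − 6060 = -23086;  -48038 − 23086 = -71124;  -116701 − 71124 = -187825
-1152 − 120 = -1272;  -6060 − 1272 = -7332;  -23086 − 7332 = -30418;  -71124 − 30418 = -101542;  -187825 − 101542 = -289367
-1272 − 120 = -1392;  -7332 − 1392 = -8724;  -30418 − 8724 = -39142;  -101542 − 39142 = -140684;  -289367 − 140684 = -430051
-1392 − 120 = -1512;  -8724 − 1512 = -10236;  -39142 − 10236 = -49378;  -140684 − 49378 = -190062;  -430051 − 190062 = -620113
-1512 − 120 = -1632;  -10236 − 1632 = -11868;  -49378 − 11868 = -61246;  -190062 − 61246 = -251308;  -620113 − 251308 = -871421

-871421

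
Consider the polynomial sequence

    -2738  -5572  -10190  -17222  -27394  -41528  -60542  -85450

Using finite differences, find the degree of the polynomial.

4

-2834, -4618, -7032, -10172, -14134, -19014, -24908
-1784, -2414, -3140, -3962, -4880, -5894
-630, -726, -822, -918, -1014
-96, -96, -96, -96
The fourth differences are constant, so the polynomial has degree 4.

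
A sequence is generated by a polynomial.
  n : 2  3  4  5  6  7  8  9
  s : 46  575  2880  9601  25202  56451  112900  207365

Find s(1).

D1: 529, 2305, 6721, 15601, 31249, 56449, 94465
D2: 1776, 4416, 8880, 15648, 25200, 38016
D3: 2640, 4464, 6768, 9552, 12816
D4: 1824, 2304, 2784, 3264
D5: 480, 480, 480
The fifth differences are constant at 480.
Work back: 1824 − 480 = 1344;  2640 − 1344 = 1296;  1776 − 1296 = 480;  529 − 480 = 49;  46 − 49 = -3

-3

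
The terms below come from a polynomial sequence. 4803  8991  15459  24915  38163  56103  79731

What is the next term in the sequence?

D1: 4188  6468  9456  13248  17940  23628
D2: 2280  2988  3792  4692  5688
D3: 708  804  900  996
D4: 96  96  96
Constant fourth difference = 96, so extend:
996 + 96 = 1092;  5688 + 1092 = 6780;  23628 + 6780 = 30408;  79731 + 30408 = 110139

110139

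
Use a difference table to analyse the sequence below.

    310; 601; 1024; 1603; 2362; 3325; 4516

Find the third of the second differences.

D1: 291, 423, 579, 759, 963, 1191
D2: 132, 156, 180, 204, 228
D3: 24, 24, 24, 24

180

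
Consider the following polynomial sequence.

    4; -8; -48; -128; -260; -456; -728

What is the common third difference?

-12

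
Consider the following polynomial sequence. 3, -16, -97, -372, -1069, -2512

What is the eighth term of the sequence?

-9412

Δ: -19, -81, -275, -697, -1443
Δ²: -62, -194, -422, -746
Δ³: -132, -228, -324
Δ⁴: -96, -96
Fourth differences constant at -96.
-324 − 96 = -420;  -746 − 420 = -1166;  -1443 − 1166 = -2609;  -2512 − 2609 = -5121
-420 − 96 = -516;  -1166 − 516 = -1682;  -2609 − 1682 = -4291;  -5121 − 4291 = -9412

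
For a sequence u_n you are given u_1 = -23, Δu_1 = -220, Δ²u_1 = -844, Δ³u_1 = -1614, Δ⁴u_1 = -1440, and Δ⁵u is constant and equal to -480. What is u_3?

Build the table forward from the leading diagonal:
D5: -480  -480  -480
D4: -1440  -1920  -2400
D3: -1614  -3054  -4974
D2: -844  -2458  -5512
D1: -220  -1064  -3522
u: -23  -243  -1307

-1307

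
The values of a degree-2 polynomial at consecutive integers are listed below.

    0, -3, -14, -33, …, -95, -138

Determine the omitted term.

Using the first 4 terms:
-3, -11, -19
-8, -8
Constant second difference = -8.
Extend forward: -19 − 8 = -27;  -33 − 27 = -60

-60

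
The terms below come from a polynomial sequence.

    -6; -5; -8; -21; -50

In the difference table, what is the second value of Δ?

-3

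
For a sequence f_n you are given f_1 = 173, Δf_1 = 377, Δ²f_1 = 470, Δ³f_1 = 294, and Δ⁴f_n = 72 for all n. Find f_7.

Build the table forward from the leading diagonal:
Δ⁴: 72, 72, 72, 72, 72, 72, 72
Δ³: 294, 366, 438, 510, 582, 654, 726
Δ²: 470, 764, 1130, 1568, 2078, 2660, 3314
Δ: 377, 847, 1611, 2741, 4309, 6387, 9047
f: 173, 550, 1397, 3008, 5749, 10058, 16445

16445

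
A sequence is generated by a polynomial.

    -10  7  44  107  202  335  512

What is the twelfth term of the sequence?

2267

D1: 17, 37, 63, 95, 133, 177
D2: 20, 26, 32, 38, 44
D3: 6, 6, 6, 6
The third differences are constant (6).
44 + 6 = 50;  177 + 50 = 227;  512 + 227 = 739
50 + 6 = 56;  227 + 56 = 283;  739 + 283 = 1022
56 + 6 = 62;  283 + 62 = 345;  1022 + 345 = 1367
62 + 6 = 68;  345 + 68 = 413;  1367 + 413 = 1780
68 + 6 = 74;  413 + 74 = 487;  1780 + 487 = 2267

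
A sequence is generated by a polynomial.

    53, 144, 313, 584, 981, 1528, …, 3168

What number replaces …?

2249

Using the first 6 terms:
91, 169, 271, 397, 547
78, 102, 126, 150
24, 24, 24
Constant third difference = 24.
Extend forward: 150 + 24 = 174;  547 + 174 = 721;  1528 + 721 = 2249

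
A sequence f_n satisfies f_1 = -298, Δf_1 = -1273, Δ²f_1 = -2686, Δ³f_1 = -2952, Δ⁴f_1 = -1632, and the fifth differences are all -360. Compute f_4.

-15127

Build the table forward from the leading diagonal:
Δ⁵: -360  -360  -360  -360
Δ⁴: -1632  -1992  -2352  -2712
Δ³: -2952  -4584  -6576  -8928
Δ²: -2686  -5638  -10222  -16798
Δ: -1273  -3959  -9597  -19819
f: -298  -1571  -5530  -15127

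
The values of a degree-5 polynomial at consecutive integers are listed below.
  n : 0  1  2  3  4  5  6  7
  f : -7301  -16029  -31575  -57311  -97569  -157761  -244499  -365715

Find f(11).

-1406919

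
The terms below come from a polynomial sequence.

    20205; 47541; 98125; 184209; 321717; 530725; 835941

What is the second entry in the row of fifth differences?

Δ: 27336, 50584, 86084, 137508, 209008, 305216
Δ²: 23248, 35500, 51424, 71500, 96208
Δ³: 12252, 15924, 20076, 24708
Δ⁴: 3672, 4152, 4632
Δ⁵: 480, 480

480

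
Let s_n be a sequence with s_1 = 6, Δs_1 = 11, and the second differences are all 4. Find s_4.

51

Build the table forward from the leading diagonal:
Δ²: 4  4  4  4
Δ: 11  15  19  23
s: 6  17  32  51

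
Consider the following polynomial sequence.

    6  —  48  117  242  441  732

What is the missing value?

17

Using the last 5 terms:
D1: 69  125  199  291
D2: 56  74  92
D3: 18  18
Constant third difference = 18.
Extend backward: 56 − 18 = 38;  69 − 38 = 31;  48 − 31 = 17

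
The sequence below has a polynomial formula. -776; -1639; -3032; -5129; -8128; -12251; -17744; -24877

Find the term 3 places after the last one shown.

-59176

D1: -863  -1393  -2097  -2999  -4123  -5493  -7133
D2: -530  -704  -902  -1124  -1370  -1640
D3: -174  -198  -222  -246  -270
D4: -24  -24  -24  -24
Fourth differences constant at -24.
-270 − 24 = -294;  -1640 − 294 = -1934;  -7133 − 1934 = -9067;  -24877 − 9067 = -33944
-294 − 24 = -318;  -1934 − 318 = -2252;  -9067 − 2252 = -11319;  -33944 − 11319 = -45263
-318 − 24 = -342;  -2252 − 342 = -2594;  -11319 − 2594 = -13913;  -45263 − 13913 = -59176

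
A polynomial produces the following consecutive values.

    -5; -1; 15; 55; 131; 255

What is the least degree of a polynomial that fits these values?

3

D1: 4, 16, 40, 76, 124
D2: 12, 24, 36, 48
D3: 12, 12, 12
The third differences are constant, so the polynomial has degree 3.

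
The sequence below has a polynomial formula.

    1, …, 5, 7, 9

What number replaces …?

3

Using the last 3 terms:
2, 2
Constant first difference = 2.
Extend backward: 5 − 2 = 3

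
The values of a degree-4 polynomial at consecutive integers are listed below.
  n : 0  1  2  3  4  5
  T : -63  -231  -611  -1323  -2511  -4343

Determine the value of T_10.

Δ: -168, -380, -712, -1188, -1832
Δ²: -212, -332, -476, -644
Δ³: -120, -144, -168
Δ⁴: -24, -24
Fourth differences constant at -24.
-168 − 24 = -192;  -644 − 192 = -836;  -1832 − 836 = -2668;  -4343 − 2668 = -7011
-192 − 24 = -216;  -836 − 216 = -1052;  -2668 − 1052 = -3720;  -7011 − 3720 = -10731
-216 − 24 = -240;  -1052 − 240 = -1292;  -3720 − 1292 = -5012;  -10731 − 5012 = -15743
-240 − 24 = -264;  -1292 − 264 = -1556;  -5012 − 1556 = -6568;  -15743 − 6568 = -22311
-264 − 24 = -288;  -1556 − 288 = -1844;  -6568 − 1844 = -8412;  -22311 − 8412 = -30723

-30723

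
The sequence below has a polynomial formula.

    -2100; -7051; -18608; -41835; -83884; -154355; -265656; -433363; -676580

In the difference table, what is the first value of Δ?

-4951

First differences: -4951, -11557, -23227, -42049, -70471, -111301, -167707, -243217
Second differences: -6606, -11670, -18822, -28422, -40830, -56406, -75510
Third differences: -5064, -7152, -9600, -12408, -15576, -19104
Fourth differences: -2088, -2448, -2808, -3168, -3528
Fifth differences: -360, -360, -360, -360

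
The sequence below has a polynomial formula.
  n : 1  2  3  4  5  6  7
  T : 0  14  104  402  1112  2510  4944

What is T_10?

23022

First differences: 14, 90, 298, 710, 1398, 2434
Second differences: 76, 208, 412, 688, 1036
Third differences: 132, 204, 276, 348
Fourth differences: 72, 72, 72
Constant fourth difference = 72, so extend:
348 + 72 = 420;  1036 + 420 = 1456;  2434 + 1456 = 3890;  4944 + 3890 = 8834
420 + 72 = 492;  1456 + 492 = 1948;  3890 + 1948 = 5838;  8834 + 5838 = 14672
492 + 72 = 564;  1948 + 564 = 2512;  5838 + 2512 = 8350;  14672 + 8350 = 23022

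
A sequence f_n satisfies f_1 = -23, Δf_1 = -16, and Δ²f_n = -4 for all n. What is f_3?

-59

Build the table forward from the leading diagonal:
Δ²: -4  -4  -4
Δ: -16  -20  -24
f: -23  -39  -59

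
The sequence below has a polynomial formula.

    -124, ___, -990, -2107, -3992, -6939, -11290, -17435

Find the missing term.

-395

Using the last 6 terms:
D1: -1117  -1885  -2947  -4351  -6145
D2: -768  -1062  -1404  -1794
D3: -294  -342  -390
D4: -48  -48
Constant fourth difference = -48.
Extend backward: -294 + 48 = -246;  -768 + 246 = -522;  -1117 + 522 = -595;  -990 + 595 = -395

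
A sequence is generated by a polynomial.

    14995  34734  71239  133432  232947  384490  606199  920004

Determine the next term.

1351987

First differences: 19739, 36505, 62193, 99515, 151543, 221709, 313805
Second differences: 16766, 25688, 37322, 52028, 70166, 92096
Third differences: 8922, 11634, 14706, 18138, 21930
Fourth differences: 2712, 3072, 3432, 3792
Fifth differences: 360, 360, 360
Fifth differences constant at 360.
3792 + 360 = 4152;  21930 + 4152 = 26082;  92096 + 26082 = 118178;  313805 + 118178 = 431983;  920004 + 431983 = 1351987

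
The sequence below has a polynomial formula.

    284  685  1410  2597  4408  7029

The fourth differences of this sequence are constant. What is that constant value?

Δ: 401, 725, 1187, 1811, 2621
Δ²: 324, 462, 624, 810
Δ³: 138, 162, 186
Δ⁴: 24, 24

24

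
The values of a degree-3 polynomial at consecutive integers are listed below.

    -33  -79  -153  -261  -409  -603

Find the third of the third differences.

-6

D1: -46, -74, -108, -148, -194
D2: -28, -34, -40, -46
D3: -6, -6, -6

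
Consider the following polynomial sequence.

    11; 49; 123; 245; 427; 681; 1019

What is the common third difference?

D1: 38, 74, 122, 182, 254, 338
D2: 36, 48, 60, 72, 84
D3: 12, 12, 12, 12

12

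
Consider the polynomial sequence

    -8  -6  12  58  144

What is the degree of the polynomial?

3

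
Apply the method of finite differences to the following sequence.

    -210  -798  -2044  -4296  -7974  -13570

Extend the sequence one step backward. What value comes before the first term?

-588, -1246, -2252, -3678, -5596
-658, -1006, -1426, -1918
-348, -420, -492
-72, -72
The fourth differences are constant at -72.
Work back: -348 + 72 = -276;  -658 + 276 = -382;  -588 + 382 = -206;  -210 + 206 = -4

-4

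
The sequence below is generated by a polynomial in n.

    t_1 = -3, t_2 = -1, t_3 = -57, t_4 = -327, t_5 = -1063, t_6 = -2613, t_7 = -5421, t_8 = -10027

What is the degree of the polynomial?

Δ: 2, -56, -270, -736, -1550, -2808, -4606
Δ²: -58, -214, -466, -814, -1258, -1798
Δ³: -156, -252, -348, -444, -540
Δ⁴: -96, -96, -96, -96
The fourth differences are constant, so the polynomial has degree 4.

4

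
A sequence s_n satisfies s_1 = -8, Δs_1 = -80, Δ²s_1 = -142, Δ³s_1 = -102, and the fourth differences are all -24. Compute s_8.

-7960

Build the table forward from the leading diagonal:
Fourth differences: -24, -24, -24, -24, -24, -24, -24, -24
Third differences: -102, -126, -150, -174, -198, -222, -246, -270
Second differences: -142, -244, -370, -520, -694, -892, -1114, -1360
First differences: -80, -222, -466, -836, -1356, -2050, -2942, -4056
s: -8, -88, -310, -776, -1612, -2968, -5018, -7960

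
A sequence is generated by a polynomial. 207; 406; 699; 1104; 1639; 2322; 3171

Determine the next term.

4204

199, 293, 405, 535, 683, 849
94, 112, 130, 148, 166
18, 18, 18, 18
The third differences are constant (18).
166 + 18 = 184;  849 + 184 = 1033;  3171 + 1033 = 4204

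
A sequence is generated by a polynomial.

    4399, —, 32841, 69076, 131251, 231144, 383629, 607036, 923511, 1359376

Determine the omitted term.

13504

Using the last 8 terms:
Δ: 36235, 62175, 99893, 152485, 223407, 316475, 435865
Δ²: 25940, 37718, 52592, 70922, 93068, 119390
Δ³: 11778, 14874, 18330, 22146, 26322
Δ⁴: 3096, 3456, 3816, 4176
Δ⁵: 360, 360, 360
Constant fifth difference = 360.
Extend backward: 3096 − 360 = 2736;  11778 − 2736 = 9042;  25940 − 9042 = 16898;  36235 − 16898 = 19337;  32841 − 19337 = 13504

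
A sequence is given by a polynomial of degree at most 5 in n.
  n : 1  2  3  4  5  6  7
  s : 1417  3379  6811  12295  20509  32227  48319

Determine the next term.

69751

D1: 1962  3432  5484  8214  11718  16092
D2: 1470  2052  2730  3504  4374
D3: 582  678  774  870
D4: 96  96  96
The fourth differences are constant (96).
870 + 96 = 966;  4374 + 966 = 5340;  16092 + 5340 = 21432;  48319 + 21432 = 69751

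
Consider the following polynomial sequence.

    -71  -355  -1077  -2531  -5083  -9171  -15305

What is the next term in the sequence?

-24067

First differences: -284  -722  -1454  -2552  -4088  -6134
Second differences: -438  -732  -1098  -1536  -2046
Third differences: -294  -366  -438  -510
Fourth differences: -72  -72  -72
Fourth differences constant at -72.
-510 − 72 = -582;  -2046 − 582 = -2628;  -6134 − 2628 = -8762;  -15305 − 8762 = -24067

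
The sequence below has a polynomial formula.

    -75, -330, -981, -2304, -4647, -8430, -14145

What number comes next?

-22356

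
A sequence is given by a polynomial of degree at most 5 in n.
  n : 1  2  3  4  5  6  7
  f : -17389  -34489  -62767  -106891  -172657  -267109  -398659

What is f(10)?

D1: -17100, -28278, -44124, -65766, -94452, -131550
D2: -11178, -15846, -21642, -28686, -37098
D3: -4668, -5796, -7044, -8412
D4: -1128, -1248, -1368
D5: -120, -120
Fifth differences constant at -120.
-1368 − 120 = -1488;  -8412 − 1488 = -9900;  -37098 − 9900 = -46998;  -131550 − 46998 = -178548;  -398659 − 178548 = -577207
-1488 − 120 = -1608;  -9900 − 1608 = -11508;  -46998 − 11508 = -58506;  -178548 − 58506 = -237054;  -577207 − 237054 = -814261
-1608 − 120 = -1728;  -11508 − 1728 = -13236;  -58506 − 13236 = -71742;  -237054 − 71742 = -308796;  -814261 − 308796 = -1123057

-1123057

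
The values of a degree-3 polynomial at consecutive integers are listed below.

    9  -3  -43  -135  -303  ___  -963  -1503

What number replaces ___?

Using the first 5 terms:
Δ: -12, -40, -92, -168
Δ²: -28, -52, -76
Δ³: -24, -24
Constant third difference = -24.
Extend forward: -76 − 24 = -100;  -168 − 100 = -268;  -303 − 268 = -571

-571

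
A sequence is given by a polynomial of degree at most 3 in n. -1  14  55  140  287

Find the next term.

First differences: 15  41  85  147
Second differences: 26  44  62
Third differences: 18  18
The third differences are constant (18).
62 + 18 = 80;  147 + 80 = 227;  287 + 227 = 514

514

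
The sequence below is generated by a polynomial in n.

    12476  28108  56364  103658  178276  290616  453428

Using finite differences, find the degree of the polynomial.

5

D1: 15632, 28256, 47294, 74618, 112340, 162812
D2: 12624, 19038, 27324, 37722, 50472
D3: 6414, 8286, 10398, 12750
D4: 1872, 2112, 2352
D5: 240, 240
The fifth differences are constant, so the polynomial has degree 5.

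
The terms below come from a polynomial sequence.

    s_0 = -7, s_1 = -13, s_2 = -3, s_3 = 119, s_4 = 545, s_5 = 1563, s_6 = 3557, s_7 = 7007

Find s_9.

20675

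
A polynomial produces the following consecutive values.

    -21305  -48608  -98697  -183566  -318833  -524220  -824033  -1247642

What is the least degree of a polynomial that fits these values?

5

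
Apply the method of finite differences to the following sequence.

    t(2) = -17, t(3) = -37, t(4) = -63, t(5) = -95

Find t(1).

-20  -26  -32
-6  -6
The second differences are constant at -6.
Work back: -20 + 6 = -14;  -17 + 14 = -3

-3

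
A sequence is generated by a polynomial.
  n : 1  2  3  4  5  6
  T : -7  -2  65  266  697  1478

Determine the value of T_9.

D1: 5 , 67 , 201 , 431 , 781
D2: 62 , 134 , 230 , 350
D3: 72 , 96 , 120
D4: 24 , 24
Constant fourth difference = 24, so extend:
120 + 24 = 144;  350 + 144 = 494;  781 + 494 = 1275;  1478 + 1275 = 2753
144 + 24 = 168;  494 + 168 = 662;  1275 + 662 = 1937;  2753 + 1937 = 4690
168 + 24 = 192;  662 + 192 = 854;  1937 + 854 = 2791;  4690 + 2791 = 7481

7481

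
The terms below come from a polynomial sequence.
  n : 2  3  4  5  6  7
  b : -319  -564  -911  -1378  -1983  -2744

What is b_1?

-245, -347, -467, -605, -761
-102, -120, -138, -156
-18, -18, -18
The third differences are constant at -18.
Work back: -102 + 18 = -84;  -245 + 84 = -161;  -319 + 161 = -158

-158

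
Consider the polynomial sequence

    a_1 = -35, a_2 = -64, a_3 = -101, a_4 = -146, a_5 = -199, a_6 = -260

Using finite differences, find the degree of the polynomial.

D1: -29, -37, -45, -53, -61
D2: -8, -8, -8, -8
The second differences are constant, so the polynomial has degree 2.

2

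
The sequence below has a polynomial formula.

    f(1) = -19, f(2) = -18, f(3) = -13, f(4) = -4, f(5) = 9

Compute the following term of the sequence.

1 , 5 , 9 , 13
4 , 4 , 4
The second differences are constant (4).
13 + 4 = 17;  9 + 17 = 26

26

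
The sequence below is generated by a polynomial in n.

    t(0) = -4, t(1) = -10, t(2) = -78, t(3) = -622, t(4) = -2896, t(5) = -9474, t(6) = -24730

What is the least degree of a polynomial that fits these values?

5

Δ: -6, -68, -544, -2274, -6578, -15256
Δ²: -62, -476, -1730, -4304, -8678
Δ³: -414, -1254, -2574, -4374
Δ⁴: -840, -1320, -1800
Δ⁵: -480, -480
The fifth differences are constant, so the polynomial has degree 5.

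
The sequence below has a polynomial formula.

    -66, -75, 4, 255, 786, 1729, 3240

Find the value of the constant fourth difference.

24

D1: -9, 79, 251, 531, 943, 1511
D2: 88, 172, 280, 412, 568
D3: 84, 108, 132, 156
D4: 24, 24, 24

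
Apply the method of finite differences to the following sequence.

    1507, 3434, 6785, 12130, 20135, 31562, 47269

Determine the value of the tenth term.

130090

D1: 1927, 3351, 5345, 8005, 11427, 15707
D2: 1424, 1994, 2660, 3422, 4280
D3: 570, 666, 762, 858
D4: 96, 96, 96
Constant fourth difference = 96, so extend:
858 + 96 = 954;  4280 + 954 = 5234;  15707 + 5234 = 20941;  47269 + 20941 = 68210
954 + 96 = 1050;  5234 + 1050 = 6284;  20941 + 6284 = 27225;  68210 + 27225 = 95435
1050 + 96 = 1146;  6284 + 1146 = 7430;  27225 + 7430 = 34655;  95435 + 34655 = 130090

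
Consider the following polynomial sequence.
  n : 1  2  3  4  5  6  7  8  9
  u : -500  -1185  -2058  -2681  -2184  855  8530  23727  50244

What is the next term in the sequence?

First differences: -685  -873  -623  497  3039  7675  15197  26517
Second differences: -188  250  1120  2542  4636  7522  11320
Third differences: 438  870  1422  2094  2886  3798
Fourth differences: 432  552  672  792  912
Fifth differences: 120  120  120  120
Constant fifth difference = 120, so extend:
912 + 120 = 1032;  3798 + 1032 = 4830;  11320 + 4830 = 16150;  26517 + 16150 = 42667;  50244 + 42667 = 92911

92911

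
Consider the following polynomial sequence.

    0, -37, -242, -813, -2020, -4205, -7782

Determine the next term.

-37 , -205 , -571 , -1207 , -2185 , -3577
-168 , -366 , -636 , -978 , -1392
-198 , -270 , -342 , -414
-72 , -72 , -72
The fourth differences are constant (-72).
-414 − 72 = -486;  -1392 − 486 = -1878;  -3577 − 1878 = -5455;  -7782 − 5455 = -13237

-13237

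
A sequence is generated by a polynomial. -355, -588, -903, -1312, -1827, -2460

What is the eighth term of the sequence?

Δ: -233, -315, -409, -515, -633
Δ²: -82, -94, -106, -118
Δ³: -12, -12, -12
Third differences constant at -12.
-118 − 12 = -130;  -633 − 130 = -763;  -2460 − 763 = -3223
-130 − 12 = -142;  -763 − 142 = -905;  -3223 − 905 = -4128

-4128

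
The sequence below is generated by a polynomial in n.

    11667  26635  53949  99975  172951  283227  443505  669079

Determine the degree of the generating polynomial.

5

D1: 14968, 27314, 46026, 72976, 110276, 160278, 225574
D2: 12346, 18712, 26950, 37300, 50002, 65296
D3: 6366, 8238, 10350, 12702, 15294
D4: 1872, 2112, 2352, 2592
D5: 240, 240, 240
The fifth differences are constant, so the polynomial has degree 5.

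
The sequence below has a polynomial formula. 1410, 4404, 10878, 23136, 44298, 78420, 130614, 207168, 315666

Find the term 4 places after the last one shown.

1272858

2994, 6474, 12258, 21162, 34122, 52194, 76554, 108498
3480, 5784, 8904, 12960, 18072, 24360, 31944
2304, 3120, 4056, 5112, 6288, 7584
816, 936, 1056, 1176, 1296
120, 120, 120, 120
Constant fifth difference = 120, so extend:
1296 + 120 = 1416;  7584 + 1416 = 9000;  31944 + 9000 = 40944;  108498 + 40944 = 149442;  315666 + 149442 = 465108
1416 + 120 = 1536;  9000 + 1536 = 10536;  40944 + 10536 = 51480;  149442 + 51480 = 200922;  465108 + 200922 = 666030
1536 + 120 = 1656;  10536 + 1656 = 12192;  51480 + 12192 = 63672;  200922 + 63672 = 264594;  666030 + 264594 = 930624
1656 + 120 = 1776;  12192 + 1776 = 13968;  63672 + 13968 = 77640;  264594 + 77640 = 342234;  930624 + 342234 = 1272858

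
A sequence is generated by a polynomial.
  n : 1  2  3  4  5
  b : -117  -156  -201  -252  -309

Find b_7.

-441

D1: -39, -45, -51, -57
D2: -6, -6, -6
Second differences constant at -6.
-57 − 6 = -63;  -309 − 63 = -372
-63 − 6 = -69;  -372 − 69 = -441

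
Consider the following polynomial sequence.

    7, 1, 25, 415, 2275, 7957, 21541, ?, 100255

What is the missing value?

49315

Using the first 7 terms:
-6, 24, 390, 1860, 5682, 13584
30, 366, 1470, 3822, 7902
336, 1104, 2352, 4080
768, 1248, 1728
480, 480
Constant fifth difference = 480.
Extend forward: 1728 + 480 = 2208;  4080 + 2208 = 6288;  7902 + 6288 = 14190;  13584 + 14190 = 27774;  21541 + 27774 = 49315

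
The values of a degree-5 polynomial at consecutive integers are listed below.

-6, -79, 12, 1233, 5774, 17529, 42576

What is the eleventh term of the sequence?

500564

D1: -73, 91, 1221, 4541, 11755, 25047
D2: 164, 1130, 3320, 7214, 13292
D3: 966, 2190, 3894, 6078
D4: 1224, 1704, 2184
D5: 480, 480
Constant fifth difference = 480, so extend:
2184 + 480 = 2664;  6078 + 2664 = 8742;  13292 + 8742 = 22034;  25047 + 22034 = 47081;  42576 + 47081 = 89657
2664 + 480 = 3144;  8742 + 3144 = 11886;  22034 + 11886 = 33920;  47081 + 33920 = 81001;  89657 + 81001 = 170658
3144 + 480 = 3624;  11886 + 3624 = 15510;  33920 + 15510 = 49430;  81001 + 49430 = 130431;  170658 + 130431 = 301089
3624 + 480 = 4104;  15510 + 4104 = 19614;  49430 + 19614 = 69044;  130431 + 69044 = 199475;  301089 + 199475 = 500564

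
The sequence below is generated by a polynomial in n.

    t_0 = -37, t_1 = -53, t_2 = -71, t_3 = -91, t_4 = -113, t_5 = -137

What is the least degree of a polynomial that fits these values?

D1: -16, -18, -20, -22, -24
D2: -2, -2, -2, -2
The second differences are constant, so the polynomial has degree 2.

2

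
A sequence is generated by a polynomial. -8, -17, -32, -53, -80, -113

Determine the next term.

D1: -9  -15  -21  -27  -33
D2: -6  -6  -6  -6
The second differences are constant (-6).
-33 − 6 = -39;  -113 − 39 = -152

-152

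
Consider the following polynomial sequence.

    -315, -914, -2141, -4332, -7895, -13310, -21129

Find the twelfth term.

-120644

-599, -1227, -2191, -3563, -5415, -7819
-628, -964, -1372, -1852, -2404
-336, -408, -480, -552
-72, -72, -72
Constant fourth difference = -72, so extend:
-552 − 72 = -624;  -2404 − 624 = -3028;  -7819 − 3028 = -10847;  -21129 − 10847 = -31976
-624 − 72 = -696;  -3028 − 696 = -3724;  -10847 − 3724 = -14571;  -31976 − 14571 = -46547
-696 − 72 = -768;  -3724 − 768 = -4492;  -14571 − 4492 = -19063;  -46547 − 19063 = -65610
-768 − 72 = -840;  -4492 − 840 = -5332;  -19063 − 5332 = -24395;  -65610 − 24395 = -90005
-840 − 72 = -912;  -5332 − 912 = -6244;  -24395 − 6244 = -30639;  -90005 − 30639 = -120644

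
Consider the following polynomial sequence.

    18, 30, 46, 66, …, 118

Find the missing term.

90

Using the first 4 terms:
12, 16, 20
4, 4
Constant second difference = 4.
Extend forward: 20 + 4 = 24;  66 + 24 = 90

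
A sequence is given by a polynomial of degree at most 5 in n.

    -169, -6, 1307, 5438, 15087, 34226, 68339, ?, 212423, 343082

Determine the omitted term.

Using the first 7 terms:
First differences: 163  1313  4131  9649  19139  34113
Second differences: 1150  2818  5518  9490  14974
Third differences: 1668  2700  3972  5484
Fourth differences: 1032  1272  1512
Fifth differences: 240  240
Constant fifth difference = 240.
Extend forward: 1512 + 240 = 1752;  5484 + 1752 = 7236;  14974 + 7236 = 22210;  34113 + 22210 = 56323;  68339 + 56323 = 124662

124662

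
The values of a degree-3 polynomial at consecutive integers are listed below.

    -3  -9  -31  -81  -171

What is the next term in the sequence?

-313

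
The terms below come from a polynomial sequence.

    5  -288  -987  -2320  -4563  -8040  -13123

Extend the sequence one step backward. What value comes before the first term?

Δ: -293, -699, -1333, -2243, -3477, -5083
Δ²: -406, -634, -910, -1234, -1606
Δ³: -228, -276, -324, -372
Δ⁴: -48, -48, -48
The fourth differences are constant at -48.
Work back: -228 + 48 = -180;  -406 + 180 = -226;  -293 + 226 = -67;  5 + 67 = 72

72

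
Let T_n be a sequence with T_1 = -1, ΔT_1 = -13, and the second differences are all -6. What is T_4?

Build the table forward from the leading diagonal:
Δ²: -6  -6  -6  -6
Δ: -13  -19  -25  -31
T: -1  -14  -33  -58

-58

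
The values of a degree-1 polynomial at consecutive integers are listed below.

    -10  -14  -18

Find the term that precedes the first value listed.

-6

-4, -4
The first differences are constant at -4.
Work back: -10 + 4 = -6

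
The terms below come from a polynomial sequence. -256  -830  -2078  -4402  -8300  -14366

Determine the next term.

Δ: -574, -1248, -2324, -3898, -6066
Δ²: -674, -1076, -1574, -2168
Δ³: -402, -498, -594
Δ⁴: -96, -96
Fourth differences constant at -96.
-594 − 96 = -690;  -2168 − 690 = -2858;  -6066 − 2858 = -8924;  -14366 − 8924 = -23290

-23290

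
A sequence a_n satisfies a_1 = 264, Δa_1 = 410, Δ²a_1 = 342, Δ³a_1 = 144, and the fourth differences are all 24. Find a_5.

Build the table forward from the leading diagonal:
Δ⁴: 24  24  24  24  24
Δ³: 144  168  192  216  240
Δ²: 342  486  654  846  1062
Δ: 410  752  1238  1892  2738
a: 264  674  1426  2664  4556

4556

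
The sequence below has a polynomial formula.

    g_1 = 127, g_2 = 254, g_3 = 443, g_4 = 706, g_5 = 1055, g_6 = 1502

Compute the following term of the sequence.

First differences: 127  189  263  349  447
Second differences: 62  74  86  98
Third differences: 12  12  12
The third differences are constant (12).
98 + 12 = 110;  447 + 110 = 557;  1502 + 557 = 2059

2059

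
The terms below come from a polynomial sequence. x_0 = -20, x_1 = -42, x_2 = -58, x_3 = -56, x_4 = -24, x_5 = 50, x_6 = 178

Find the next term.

372

D1: -22, -16, 2, 32, 74, 128
D2: 6, 18, 30, 42, 54
D3: 12, 12, 12, 12
Constant third difference = 12, so extend:
54 + 12 = 66;  128 + 66 = 194;  178 + 194 = 372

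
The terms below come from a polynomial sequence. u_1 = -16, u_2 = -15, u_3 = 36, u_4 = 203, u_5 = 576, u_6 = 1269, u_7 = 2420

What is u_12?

Δ: 1 , 51 , 167 , 373 , 693 , 1151
Δ²: 50 , 116 , 206 , 320 , 458
Δ³: 66 , 90 , 114 , 138
Δ⁴: 24 , 24 , 24
Constant fourth difference = 24, so extend:
138 + 24 = 162;  458 + 162 = 620;  1151 + 620 = 1771;  2420 + 1771 = 4191
162 + 24 = 186;  620 + 186 = 806;  1771 + 806 = 2577;  4191 + 2577 = 6768
186 + 24 = 210;  806 + 210 = 1016;  2577 + 1016 = 3593;  6768 + 3593 = 10361
210 + 24 = 234;  1016 + 234 = 1250;  3593 + 1250 = 4843;  10361 + 4843 = 15204
234 + 24 = 258;  1250 + 258 = 1508;  4843 + 1508 = 6351;  15204 + 6351 = 21555

21555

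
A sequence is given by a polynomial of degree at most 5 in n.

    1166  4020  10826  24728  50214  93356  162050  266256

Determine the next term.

Δ: 2854, 6806, 13902, 25486, 43142, 68694, 104206
Δ²: 3952, 7096, 11584, 17656, 25552, 35512
Δ³: 3144, 4488, 6072, 7896, 9960
Δ⁴: 1344, 1584, 1824, 2064
Δ⁵: 240, 240, 240
Fifth differences constant at 240.
2064 + 240 = 2304;  9960 + 2304 = 12264;  35512 + 12264 = 47776;  104206 + 47776 = 151982;  266256 + 151982 = 418238

418238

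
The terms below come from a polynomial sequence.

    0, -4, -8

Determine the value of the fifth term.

-16

D1: -4  -4
First differences constant at -4.
-8 − 4 = -12
-12 − 4 = -16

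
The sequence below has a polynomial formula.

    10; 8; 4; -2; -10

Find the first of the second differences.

Δ: -2, -4, -6, -8
Δ²: -2, -2, -2

-2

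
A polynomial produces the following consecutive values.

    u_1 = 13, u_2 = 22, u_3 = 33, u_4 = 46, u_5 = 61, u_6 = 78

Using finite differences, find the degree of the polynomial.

First differences: 9, 11, 13, 15, 17
Second differences: 2, 2, 2, 2
The second differences are constant, so the polynomial has degree 2.

2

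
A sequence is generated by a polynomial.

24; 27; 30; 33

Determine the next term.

3  3  3
The first differences are constant (3).
33 + 3 = 36

36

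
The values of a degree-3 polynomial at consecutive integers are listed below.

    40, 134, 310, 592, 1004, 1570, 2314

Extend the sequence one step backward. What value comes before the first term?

4

Δ: 94  176  282  412  566  744
Δ²: 82  106  130  154  178
Δ³: 24  24  24  24
The third differences are constant at 24.
Work back: 82 − 24 = 58;  94 − 58 = 36;  40 − 36 = 4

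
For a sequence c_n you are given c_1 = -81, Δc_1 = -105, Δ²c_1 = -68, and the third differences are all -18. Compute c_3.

-359

Build the table forward from the leading diagonal:
Δ³: -18, -18, -18
Δ²: -68, -86, -104
Δ: -105, -173, -259
c: -81, -186, -359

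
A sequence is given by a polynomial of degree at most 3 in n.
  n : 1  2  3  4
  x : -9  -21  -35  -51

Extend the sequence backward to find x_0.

1

D1: -12, -14, -16
D2: -2, -2
The second differences are constant at -2.
Work back: -12 + 2 = -10;  -9 + 10 = 1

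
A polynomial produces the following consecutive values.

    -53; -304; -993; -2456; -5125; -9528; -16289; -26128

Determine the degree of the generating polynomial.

-251, -689, -1463, -2669, -4403, -6761, -9839
-438, -774, -1206, -1734, -2358, -3078
-336, -432, -528, -624, -720
-96, -96, -96, -96
The fourth differences are constant, so the polynomial has degree 4.

4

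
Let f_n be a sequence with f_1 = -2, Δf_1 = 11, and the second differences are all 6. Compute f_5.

78

Build the table forward from the leading diagonal:
Second differences: 6  6  6  6  6
First differences: 11  17  23  29  35
f: -2  9  26  49  78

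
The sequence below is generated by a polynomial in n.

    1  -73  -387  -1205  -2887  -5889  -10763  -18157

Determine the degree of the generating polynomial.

-74, -314, -818, -1682, -3002, -4874, -7394
-240, -504, -864, -1320, -1872, -2520
-264, -360, -456, -552, -648
-96, -96, -96, -96
The fourth differences are constant, so the polynomial has degree 4.

4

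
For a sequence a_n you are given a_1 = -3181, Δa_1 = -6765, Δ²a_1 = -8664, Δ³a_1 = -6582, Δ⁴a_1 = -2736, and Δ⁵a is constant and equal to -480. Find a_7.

-349291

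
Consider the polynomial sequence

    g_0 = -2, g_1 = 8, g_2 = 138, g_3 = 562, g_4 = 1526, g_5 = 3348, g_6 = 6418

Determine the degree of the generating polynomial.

4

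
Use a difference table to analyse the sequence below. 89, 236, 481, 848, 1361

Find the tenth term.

First differences: 147, 245, 367, 513
Second differences: 98, 122, 146
Third differences: 24, 24
The third differences are constant (24).
146 + 24 = 170;  513 + 170 = 683;  1361 + 683 = 2044
170 + 24 = 194;  683 + 194 = 877;  2044 + 877 = 2921
194 + 24 = 218;  877 + 218 = 1095;  2921 + 1095 = 4016
218 + 24 = 242;  1095 + 242 = 1337;  4016 + 1337 = 5353
242 + 24 = 266;  1337 + 266 = 1603;  5353 + 1603 = 6956

6956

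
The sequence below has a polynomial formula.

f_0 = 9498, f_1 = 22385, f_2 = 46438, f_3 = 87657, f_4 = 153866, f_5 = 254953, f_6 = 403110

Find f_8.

902362

First differences: 12887, 24053, 41219, 66209, 101087, 148157
Second differences: 11166, 17166, 24990, 34878, 47070
Third differences: 6000, 7824, 9888, 12192
Fourth differences: 1824, 2064, 2304
Fifth differences: 240, 240
Fifth differences constant at 240.
2304 + 240 = 2544;  12192 + 2544 = 14736;  47070 + 14736 = 61806;  148157 + 61806 = 209963;  403110 + 209963 = 613073
2544 + 240 = 2784;  14736 + 2784 = 17520;  61806 + 17520 = 79326;  209963 + 79326 = 289289;  613073 + 289289 = 902362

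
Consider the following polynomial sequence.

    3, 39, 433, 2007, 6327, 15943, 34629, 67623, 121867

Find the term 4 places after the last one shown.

Δ: 36, 394, 1574, 4320, 9616, 18686, 32994, 54244
Δ²: 358, 1180, 2746, 5296, 9070, 14308, 21250
Δ³: 822, 1566, 2550, 3774, 5238, 6942
Δ⁴: 744, 984, 1224, 1464, 1704
Δ⁵: 240, 240, 240, 240
Fifth differences constant at 240.
1704 + 240 = 1944;  6942 + 1944 = 8886;  21250 + 8886 = 30136;  54244 + 30136 = 84380;  121867 + 84380 = 206247
1944 + 240 = 2184;  8886 + 2184 = 11070;  30136 + 11070 = 41206;  84380 + 41206 = 125586;  206247 + 125586 = 331833
2184 + 240 = 2424;  11070 + 2424 = 13494;  41206 + 13494 = 54700;  125586 + 54700 = 180286;  331833 + 180286 = 512119
2424 + 240 = 2664;  13494 + 2664 = 16158;  54700 + 16158 = 70858;  180286 + 70858 = 251144;  512119 + 251144 = 763263

763263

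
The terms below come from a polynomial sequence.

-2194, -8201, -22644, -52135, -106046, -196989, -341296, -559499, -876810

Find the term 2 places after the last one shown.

Δ: -6007  -14443  -29491  -53911  -90943  -144307  -218203  -317311
Δ²: -8436  -15048  -24420  -37032  -53364  -73896  -99108
Δ³: -6612  -9372  -12612  -16332  -20532  -25212
Δ⁴: -2760  -3240  -3720  -4200  -4680
Δ⁵: -480  -480  -480  -480
The fifth differences are constant (-480).
-4680 − 480 = -5160;  -25212 − 5160 = -30372;  -99108 − 30372 = -129480;  -317311 − 129480 = -446791;  -876810 − 446791 = -1323601
-5160 − 480 = -5640;  -30372 − 5640 = -36012;  -129480 − 36012 = -165492;  -446791 − 165492 = -612283;  -1323601 − 612283 = -1935884

-1935884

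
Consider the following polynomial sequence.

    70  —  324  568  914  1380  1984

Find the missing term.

164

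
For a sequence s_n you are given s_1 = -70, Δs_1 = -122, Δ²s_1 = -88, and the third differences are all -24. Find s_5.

Build the table forward from the leading diagonal:
Δ³: -24, -24, -24, -24, -24
Δ²: -88, -112, -136, -160, -184
Δ: -122, -210, -322, -458, -618
s: -70, -192, -402, -724, -1182

-1182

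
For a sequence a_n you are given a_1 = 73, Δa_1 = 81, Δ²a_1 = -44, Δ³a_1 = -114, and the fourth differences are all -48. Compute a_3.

Build the table forward from the leading diagonal:
D4: -48  -48  -48
D3: -114  -162  -210
D2: -44  -158  -320
D1: 81  37  -121
a: 73  154  191

191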